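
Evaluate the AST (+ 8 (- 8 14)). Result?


Evaluate inner: (- 8 14) = -6
Evaluate root: (+ 8 -6) = 2
Result: 2


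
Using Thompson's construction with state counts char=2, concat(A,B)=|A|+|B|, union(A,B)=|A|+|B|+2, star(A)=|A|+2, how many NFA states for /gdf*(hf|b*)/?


Syntax tree has 6 char leaf(s), 1 union(s), 2 star(s)
chars contribute 6×2 = 12; each union adds +2; each star adds +2
Total: 12 + 2 + 4 = 18 states


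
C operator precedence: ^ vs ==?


'==' is equality (level 6); '^' is bitwise XOR (level 4)
Higher level binds tighter
'==' has higher precedence than '^'


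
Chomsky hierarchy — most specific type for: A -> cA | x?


Right-linear: every RHS is a terminal or a terminal followed by one nonterminal
Classification: Type 3 (Regular)


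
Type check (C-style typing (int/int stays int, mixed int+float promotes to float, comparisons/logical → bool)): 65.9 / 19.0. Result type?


Operand types: float / float
Rule: mixed int/float promotes to float; int/int stays int
Result type: float


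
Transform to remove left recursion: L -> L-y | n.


Left-recursive alternatives: L-y; non-recursive: n
Introduce L': L -> nL', L' -> -yL' | ε


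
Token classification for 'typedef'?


Pattern: reserved word
Type: KEYWORD


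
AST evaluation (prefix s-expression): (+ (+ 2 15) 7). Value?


Evaluate inner: (+ 2 15) = 17
Evaluate root: (+ 17 7) = 24
Result: 24


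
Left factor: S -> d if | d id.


Common prefix: 'd'
Factored: S -> d S', S' -> if | id


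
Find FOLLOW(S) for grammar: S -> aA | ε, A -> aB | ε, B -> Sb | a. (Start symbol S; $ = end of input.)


$ ∈ FOLLOW(S). For each A -> αBβ: add FIRST(β)\{ε} to FOLLOW(B); if β nullable, add FOLLOW(A).
FOLLOW(S) = {$, b}


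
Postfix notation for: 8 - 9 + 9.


Left to right (same or higher precedence on left)
Postfix: 8 9 - 9 +


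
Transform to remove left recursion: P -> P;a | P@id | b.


Left-recursive alternatives: P;a, P@id; non-recursive: b
Introduce P': P -> bP', P' -> ;aP' | @idP' | ε


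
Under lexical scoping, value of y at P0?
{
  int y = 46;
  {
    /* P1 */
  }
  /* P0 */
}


y declared in the same block as P0
y = 46


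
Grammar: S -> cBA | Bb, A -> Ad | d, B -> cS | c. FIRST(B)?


Per alternative of B: FIRST(cS) = {c}; FIRST(c) = {c}
FIRST(B) = {c}


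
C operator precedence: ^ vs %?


'%' is multiplicative (level 10); '^' is bitwise XOR (level 4)
Higher level binds tighter
'%' has higher precedence than '^'


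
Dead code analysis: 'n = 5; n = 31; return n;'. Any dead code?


first assignment to n is overwritten before any read
Dead: 'n = 5'


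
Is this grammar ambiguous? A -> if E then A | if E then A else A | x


dangling else: 'if E then if E then x else x' parses two ways
Ambiguous


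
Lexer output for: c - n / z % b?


Scan left to right, longest-match per lexeme
Tokens: ID(c), OP(-), ID(n), OP(/), ID(z), OP(%), ID(b)


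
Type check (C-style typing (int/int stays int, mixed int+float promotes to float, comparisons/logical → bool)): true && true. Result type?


Operand types: bool && bool
Rule: logical operators take bool operands and yield bool
Result type: bool


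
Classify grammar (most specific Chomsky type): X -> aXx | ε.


Single nonterminal LHS, but a^n x^n is not regular
Classification: Type 2 (Context-Free)


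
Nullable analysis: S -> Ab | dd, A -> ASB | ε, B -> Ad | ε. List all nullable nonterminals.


A nonterminal is nullable iff some alternative derives ε (directly, or every symbol in it is nullable)
Nullable: {A, B}


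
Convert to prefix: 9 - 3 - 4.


left-to-right (same/higher precedence on left): tree is (- (- 9 3) 4)
Prefix: - - 9 3 4


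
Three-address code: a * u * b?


Break into single-operator statements:
t1 = a * u
t2 = t1 * b


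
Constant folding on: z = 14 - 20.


14 - 20 = -6 at compile time
Optimized: z = -6


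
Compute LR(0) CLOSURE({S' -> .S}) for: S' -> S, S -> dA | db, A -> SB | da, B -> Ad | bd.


Start: S' -> .S
For each item with dot before a nonterminal B, add B -> .γ for every B-production
Closure: [S' -> .S, S -> .dA, S -> .db]


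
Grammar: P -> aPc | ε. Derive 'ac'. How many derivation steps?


Derivation: P => aPc => ac
Steps: 2


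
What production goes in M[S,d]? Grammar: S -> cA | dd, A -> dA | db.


For [S, d]: 'd' ∈ FIRST(dd)
Entry: S -> dd


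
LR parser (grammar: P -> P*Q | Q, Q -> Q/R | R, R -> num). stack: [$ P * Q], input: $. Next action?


handle 'P*Q' on top; lookahead ∈ FOLLOW(P) = {*, $}
Action: reduce (P -> P*Q)


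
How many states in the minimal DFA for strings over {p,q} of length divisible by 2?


Track length mod 2: states 0..1, accept at 0
Minimal DFA: 2 states


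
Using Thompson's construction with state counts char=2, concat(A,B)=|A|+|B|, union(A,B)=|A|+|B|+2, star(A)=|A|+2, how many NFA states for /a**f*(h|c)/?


Syntax tree has 4 char leaf(s), 1 union(s), 3 star(s)
chars contribute 4×2 = 8; each union adds +2; each star adds +2
Total: 8 + 2 + 6 = 16 states


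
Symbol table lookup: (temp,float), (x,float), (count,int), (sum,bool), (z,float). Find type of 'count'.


Lookup 'count' → type int


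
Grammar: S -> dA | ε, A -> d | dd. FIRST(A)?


Per alternative of A: FIRST(d) = {d}; FIRST(dd) = {d}
FIRST(A) = {d}


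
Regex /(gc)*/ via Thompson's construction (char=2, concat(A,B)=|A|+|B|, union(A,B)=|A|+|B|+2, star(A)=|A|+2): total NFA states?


Syntax tree has 2 char leaf(s), 0 union(s), 1 star(s)
chars contribute 2×2 = 4; each union adds +2; each star adds +2
Total: 4 + 0 + 2 = 6 states


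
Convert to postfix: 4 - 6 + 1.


Left to right (same or higher precedence on left)
Postfix: 4 6 - 1 +


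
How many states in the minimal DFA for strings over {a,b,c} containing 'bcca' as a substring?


KMP-style automaton: 4 progress states + 1 absorbing accept = 5
Minimal DFA: 5 states


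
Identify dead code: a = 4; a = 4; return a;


first assignment to a is overwritten before any read
Dead: 'a = 4'


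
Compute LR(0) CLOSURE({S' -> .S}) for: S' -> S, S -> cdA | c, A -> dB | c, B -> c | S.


Start: S' -> .S
For each item with dot before a nonterminal B, add B -> .γ for every B-production
Closure: [S' -> .S, S -> .cdA, S -> .c]


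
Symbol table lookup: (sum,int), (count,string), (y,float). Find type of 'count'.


Lookup 'count' → type string


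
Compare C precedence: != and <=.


'<=' is relational (level 7); '!=' is equality (level 6)
Higher level binds tighter
'<=' has higher precedence than '!='


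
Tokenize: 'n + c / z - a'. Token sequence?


Scan left to right, longest-match per lexeme
Tokens: ID(n), OP(+), ID(c), OP(/), ID(z), OP(-), ID(a)


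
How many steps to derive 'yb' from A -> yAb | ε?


Derivation: A => yAb => yb
Steps: 2


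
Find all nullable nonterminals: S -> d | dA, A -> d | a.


A nonterminal is nullable iff some alternative derives ε (directly, or every symbol in it is nullable)
Nullable: {}


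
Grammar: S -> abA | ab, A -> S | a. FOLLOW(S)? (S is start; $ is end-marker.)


$ ∈ FOLLOW(S). For each A -> αBβ: add FIRST(β)\{ε} to FOLLOW(B); if β nullable, add FOLLOW(A).
FOLLOW(S) = {$}


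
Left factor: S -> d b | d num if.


Common prefix: 'd'
Factored: S -> d S', S' -> b | num if


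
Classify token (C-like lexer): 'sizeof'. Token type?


Pattern: reserved word
Type: KEYWORD


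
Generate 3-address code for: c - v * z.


Break into single-operator statements:
t1 = v * z
t2 = c - t1


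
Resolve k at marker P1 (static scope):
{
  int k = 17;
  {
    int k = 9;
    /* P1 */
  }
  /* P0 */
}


k declared in the same block as P1
k = 9


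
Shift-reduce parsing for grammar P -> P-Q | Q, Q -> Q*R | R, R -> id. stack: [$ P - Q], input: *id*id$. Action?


'*' can extend Q; shift to build Q -> Q*R
Action: shift


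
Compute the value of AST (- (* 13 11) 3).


Evaluate inner: (* 13 11) = 143
Evaluate root: (- 143 3) = 140
Result: 140


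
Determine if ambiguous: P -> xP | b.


right-linear, alternatives start with distinct terminals 'x' vs 'b': unique leftmost derivation
Unambiguous


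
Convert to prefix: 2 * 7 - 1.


left-to-right (same/higher precedence on left): tree is (- (* 2 7) 1)
Prefix: - * 2 7 1


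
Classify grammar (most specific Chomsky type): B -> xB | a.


Right-linear: every RHS is a terminal or a terminal followed by one nonterminal
Classification: Type 3 (Regular)


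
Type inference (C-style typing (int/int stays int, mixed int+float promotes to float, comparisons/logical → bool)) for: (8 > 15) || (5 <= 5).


Operand types: bool || bool
Rule: logical operators take bool operands and yield bool
Result type: bool


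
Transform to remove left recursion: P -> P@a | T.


Left-recursive alternatives: P@a; non-recursive: T
Introduce P': P -> TP', P' -> @aP' | ε


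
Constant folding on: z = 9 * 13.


9 * 13 = 117 at compile time
Optimized: z = 117


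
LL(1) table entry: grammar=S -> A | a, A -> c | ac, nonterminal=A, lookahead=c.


For [A, c]: 'c' ∈ FIRST(c)
Entry: A -> c


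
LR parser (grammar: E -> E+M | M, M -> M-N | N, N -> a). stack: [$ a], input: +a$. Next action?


'a' on top is the handle for N -> a
Action: reduce (N -> a)


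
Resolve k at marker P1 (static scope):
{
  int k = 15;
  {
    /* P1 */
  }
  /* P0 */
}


P1's block does not declare k; resolves to the enclosing declaration at depth 0
k = 15


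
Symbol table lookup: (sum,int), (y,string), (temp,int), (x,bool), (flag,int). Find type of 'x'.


Lookup 'x' → type bool


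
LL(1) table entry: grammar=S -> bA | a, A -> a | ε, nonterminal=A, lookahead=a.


For [A, a]: 'a' ∈ FIRST(a)
Entry: A -> a


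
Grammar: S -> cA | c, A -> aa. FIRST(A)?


Per alternative of A: FIRST(aa) = {a}
FIRST(A) = {a}


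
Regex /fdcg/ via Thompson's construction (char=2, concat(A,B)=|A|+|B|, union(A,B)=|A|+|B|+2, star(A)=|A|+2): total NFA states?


Syntax tree has 4 char leaf(s), 0 union(s), 0 star(s)
chars contribute 4×2 = 8; each union adds +2; each star adds +2
Total: 8 + 0 + 0 = 8 states


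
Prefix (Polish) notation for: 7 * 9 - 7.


left-to-right (same/higher precedence on left): tree is (- (* 7 9) 7)
Prefix: - * 7 9 7


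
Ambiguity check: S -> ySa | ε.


balanced y^n…a^n: each string has a unique parse
Unambiguous


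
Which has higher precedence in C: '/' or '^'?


'/' is multiplicative (level 10); '^' is bitwise XOR (level 4)
Higher level binds tighter
'/' has higher precedence than '^'


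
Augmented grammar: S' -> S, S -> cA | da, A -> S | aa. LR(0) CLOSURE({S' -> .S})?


Start: S' -> .S
For each item with dot before a nonterminal B, add B -> .γ for every B-production
Closure: [S' -> .S, S -> .cA, S -> .da]


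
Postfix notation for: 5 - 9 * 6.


* has higher precedence, evaluate 9*6 first
Postfix: 5 9 6 * -


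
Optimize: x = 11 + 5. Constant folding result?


11 + 5 = 16 at compile time
Optimized: x = 16


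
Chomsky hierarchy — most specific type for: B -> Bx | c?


Left-linear: every RHS is a terminal or one nonterminal followed by a terminal
Classification: Type 3 (Regular)


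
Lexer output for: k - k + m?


Scan left to right, longest-match per lexeme
Tokens: ID(k), OP(-), ID(k), OP(+), ID(m)


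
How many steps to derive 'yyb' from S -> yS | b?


Derivation: S => yS => yyS => yyb
Steps: 3


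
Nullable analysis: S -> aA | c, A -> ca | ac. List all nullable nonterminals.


A nonterminal is nullable iff some alternative derives ε (directly, or every symbol in it is nullable)
Nullable: {}


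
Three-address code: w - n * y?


Break into single-operator statements:
t1 = n * y
t2 = w - t1


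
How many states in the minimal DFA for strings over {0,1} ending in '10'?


Track the longest suffix of input matching a prefix of '10': 3 classes (prefixes of length 0..2)
Minimal DFA: 3 states


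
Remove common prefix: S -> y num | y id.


Common prefix: 'y'
Factored: S -> y S', S' -> num | id


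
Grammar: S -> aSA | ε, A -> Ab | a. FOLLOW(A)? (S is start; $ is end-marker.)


$ ∈ FOLLOW(S). For each A -> αBβ: add FIRST(β)\{ε} to FOLLOW(B); if β nullable, add FOLLOW(A).
FOLLOW(A) = {$, a, b}


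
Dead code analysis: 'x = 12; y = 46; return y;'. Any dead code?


x is assigned but never read
Dead: 'x = 12'


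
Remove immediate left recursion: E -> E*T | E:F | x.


Left-recursive alternatives: E*T, E:F; non-recursive: x
Introduce E': E -> xE', E' -> *TE' | :FE' | ε


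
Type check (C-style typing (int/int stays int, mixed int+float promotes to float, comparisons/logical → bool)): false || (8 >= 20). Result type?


Operand types: bool || bool
Rule: logical operators take bool operands and yield bool
Result type: bool


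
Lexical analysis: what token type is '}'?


Pattern: delimiter/punctuation
Type: PUNCTUATION


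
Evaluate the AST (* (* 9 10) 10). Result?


Evaluate inner: (* 9 10) = 90
Evaluate root: (* 90 10) = 900
Result: 900


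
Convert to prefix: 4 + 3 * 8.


'*' binds tighter: tree is (+ 4 (* 3 8))
Prefix: + 4 * 3 8


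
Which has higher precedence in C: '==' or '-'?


'-' is additive (level 9); '==' is equality (level 6)
Higher level binds tighter
'-' has higher precedence than '=='


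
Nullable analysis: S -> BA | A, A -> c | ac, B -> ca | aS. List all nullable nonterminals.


A nonterminal is nullable iff some alternative derives ε (directly, or every symbol in it is nullable)
Nullable: {}


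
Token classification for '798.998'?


Pattern: digits with a decimal point
Type: FLOAT_LITERAL


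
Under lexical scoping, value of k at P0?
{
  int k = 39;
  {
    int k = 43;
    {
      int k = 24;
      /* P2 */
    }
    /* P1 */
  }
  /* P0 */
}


k declared in the same block as P0
k = 39


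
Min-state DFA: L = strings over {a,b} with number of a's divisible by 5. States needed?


Track (count of a) mod 5: states 0..4, accept at 0
Minimal DFA: 5 states


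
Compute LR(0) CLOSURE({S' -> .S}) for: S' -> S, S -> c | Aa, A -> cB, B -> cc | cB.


Start: S' -> .S
For each item with dot before a nonterminal B, add B -> .γ for every B-production
Closure: [S' -> .S, S -> .c, S -> .Aa, A -> .cB]


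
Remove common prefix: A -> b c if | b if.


Common prefix: 'b'
Factored: A -> b A', A' -> c if | if


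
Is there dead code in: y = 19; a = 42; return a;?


y is assigned but never read
Dead: 'y = 19'


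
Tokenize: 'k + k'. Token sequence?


Scan left to right, longest-match per lexeme
Tokens: ID(k), OP(+), ID(k)


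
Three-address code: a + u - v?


Break into single-operator statements:
t1 = a + u
t2 = t1 - v


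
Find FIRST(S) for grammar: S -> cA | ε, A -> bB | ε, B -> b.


Per alternative of S: FIRST(cA) = {c}; FIRST(ε) = {ε}
FIRST(S) = {c, ε}


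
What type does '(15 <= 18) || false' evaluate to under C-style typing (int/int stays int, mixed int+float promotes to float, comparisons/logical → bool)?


Operand types: bool || bool
Rule: logical operators take bool operands and yield bool
Result type: bool


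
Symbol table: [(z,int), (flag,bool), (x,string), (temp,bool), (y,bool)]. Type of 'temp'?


Lookup 'temp' → type bool


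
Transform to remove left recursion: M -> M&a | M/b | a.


Left-recursive alternatives: M&a, M/b; non-recursive: a
Introduce M': M -> aM', M' -> &aM' | /bM' | ε


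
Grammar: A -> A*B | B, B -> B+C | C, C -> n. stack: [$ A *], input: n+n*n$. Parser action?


no handle ('A*' is not any RHS); shift 'n'
Action: shift


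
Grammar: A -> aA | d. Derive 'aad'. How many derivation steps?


Derivation: A => aA => aaA => aad
Steps: 3


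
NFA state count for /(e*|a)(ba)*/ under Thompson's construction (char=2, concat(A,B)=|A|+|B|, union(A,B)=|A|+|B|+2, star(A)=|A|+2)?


Syntax tree has 4 char leaf(s), 1 union(s), 2 star(s)
chars contribute 4×2 = 8; each union adds +2; each star adds +2
Total: 8 + 2 + 4 = 14 states


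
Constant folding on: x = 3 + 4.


3 + 4 = 7 at compile time
Optimized: x = 7


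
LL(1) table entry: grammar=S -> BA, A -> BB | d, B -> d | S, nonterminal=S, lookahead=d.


For [S, d]: 'd' ∈ FIRST(BA)
Entry: S -> BA


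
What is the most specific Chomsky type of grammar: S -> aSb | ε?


Single nonterminal LHS, but a^n b^n is not regular
Classification: Type 2 (Context-Free)


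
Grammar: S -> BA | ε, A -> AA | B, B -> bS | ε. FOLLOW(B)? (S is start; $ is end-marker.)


$ ∈ FOLLOW(S). For each A -> αBβ: add FIRST(β)\{ε} to FOLLOW(B); if β nullable, add FOLLOW(A).
FOLLOW(B) = {$, b}


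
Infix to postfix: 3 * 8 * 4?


Left to right (same or higher precedence on left)
Postfix: 3 8 * 4 *


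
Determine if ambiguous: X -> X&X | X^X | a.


'a&a^a' has two parse trees (no precedence encoded between & and ^)
Ambiguous


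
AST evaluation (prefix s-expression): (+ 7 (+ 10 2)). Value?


Evaluate inner: (+ 10 2) = 12
Evaluate root: (+ 7 12) = 19
Result: 19


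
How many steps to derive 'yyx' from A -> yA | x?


Derivation: A => yA => yyA => yyx
Steps: 3


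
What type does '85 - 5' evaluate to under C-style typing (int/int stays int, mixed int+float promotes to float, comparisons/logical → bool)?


Operand types: int - int
Rule: mixed int/float promotes to float; int/int stays int
Result type: int


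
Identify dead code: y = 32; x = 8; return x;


y is assigned but never read
Dead: 'y = 32'


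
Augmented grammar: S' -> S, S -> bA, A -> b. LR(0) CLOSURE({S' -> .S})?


Start: S' -> .S
For each item with dot before a nonterminal B, add B -> .γ for every B-production
Closure: [S' -> .S, S -> .bA]


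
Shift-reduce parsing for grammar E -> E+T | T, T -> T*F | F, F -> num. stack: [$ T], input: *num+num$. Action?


shift '*' to continue T -> T*F
Action: shift


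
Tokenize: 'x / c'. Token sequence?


Scan left to right, longest-match per lexeme
Tokens: ID(x), OP(/), ID(c)


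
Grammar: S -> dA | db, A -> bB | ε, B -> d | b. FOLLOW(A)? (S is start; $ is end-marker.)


$ ∈ FOLLOW(S). For each A -> αBβ: add FIRST(β)\{ε} to FOLLOW(B); if β nullable, add FOLLOW(A).
FOLLOW(A) = {$}


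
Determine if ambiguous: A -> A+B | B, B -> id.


precedence layered via separate nonterminal B: deterministic
Unambiguous


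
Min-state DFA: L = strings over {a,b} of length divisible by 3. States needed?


Track length mod 3: states 0..2, accept at 0
Minimal DFA: 3 states


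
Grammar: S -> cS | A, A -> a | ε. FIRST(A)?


Per alternative of A: FIRST(a) = {a}; FIRST(ε) = {ε}
FIRST(A) = {a, ε}


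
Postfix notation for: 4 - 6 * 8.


* has higher precedence, evaluate 6*8 first
Postfix: 4 6 8 * -


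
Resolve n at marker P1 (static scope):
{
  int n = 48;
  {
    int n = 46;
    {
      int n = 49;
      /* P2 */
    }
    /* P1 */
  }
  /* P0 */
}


n declared in the same block as P1
n = 46


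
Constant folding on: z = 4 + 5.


4 + 5 = 9 at compile time
Optimized: z = 9


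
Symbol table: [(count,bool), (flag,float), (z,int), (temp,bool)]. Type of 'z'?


Lookup 'z' → type int


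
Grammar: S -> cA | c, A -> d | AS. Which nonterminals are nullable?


A nonterminal is nullable iff some alternative derives ε (directly, or every symbol in it is nullable)
Nullable: {}


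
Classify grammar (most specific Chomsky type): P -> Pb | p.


Left-linear: every RHS is a terminal or one nonterminal followed by a terminal
Classification: Type 3 (Regular)


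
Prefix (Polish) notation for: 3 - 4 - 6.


left-to-right (same/higher precedence on left): tree is (- (- 3 4) 6)
Prefix: - - 3 4 6


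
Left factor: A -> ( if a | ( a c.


Common prefix: '('
Factored: A -> ( A', A' -> if a | a c


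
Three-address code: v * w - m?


Break into single-operator statements:
t1 = v * w
t2 = t1 - m


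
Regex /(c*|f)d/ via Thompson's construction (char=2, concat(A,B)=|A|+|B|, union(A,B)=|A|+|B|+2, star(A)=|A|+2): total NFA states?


Syntax tree has 3 char leaf(s), 1 union(s), 1 star(s)
chars contribute 3×2 = 6; each union adds +2; each star adds +2
Total: 6 + 2 + 2 = 10 states


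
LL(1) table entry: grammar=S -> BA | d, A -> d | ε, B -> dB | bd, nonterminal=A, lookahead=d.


For [A, d]: 'd' ∈ FIRST(d)
Entry: A -> d


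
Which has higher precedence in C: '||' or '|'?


'|' is bitwise OR (level 3); '||' is logical OR (level 1)
Higher level binds tighter
'|' has higher precedence than '||'


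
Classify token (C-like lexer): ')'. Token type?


Pattern: delimiter/punctuation
Type: PUNCTUATION


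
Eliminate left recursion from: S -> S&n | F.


Left-recursive alternatives: S&n; non-recursive: F
Introduce S': S -> FS', S' -> &nS' | ε


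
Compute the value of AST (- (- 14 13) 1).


Evaluate inner: (- 14 13) = 1
Evaluate root: (- 1 1) = 0
Result: 0


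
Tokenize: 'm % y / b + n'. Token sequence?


Scan left to right, longest-match per lexeme
Tokens: ID(m), OP(%), ID(y), OP(/), ID(b), OP(+), ID(n)


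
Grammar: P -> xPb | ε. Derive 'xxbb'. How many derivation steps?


Derivation: P => xPb => xxPbb => xxbb
Steps: 3


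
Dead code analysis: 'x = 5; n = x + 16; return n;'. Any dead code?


x is read by n's definition; n is returned
No dead code


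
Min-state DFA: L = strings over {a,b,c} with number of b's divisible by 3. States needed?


Track (count of b) mod 3: states 0..2, accept at 0
Minimal DFA: 3 states


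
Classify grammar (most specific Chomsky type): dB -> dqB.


LHS has context (more than one symbol) and |LHS| ≤ |RHS|
Classification: Type 1 (Context-Sensitive)


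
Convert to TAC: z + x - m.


Break into single-operator statements:
t1 = z + x
t2 = t1 - m


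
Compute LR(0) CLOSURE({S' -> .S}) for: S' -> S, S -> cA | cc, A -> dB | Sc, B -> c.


Start: S' -> .S
For each item with dot before a nonterminal B, add B -> .γ for every B-production
Closure: [S' -> .S, S -> .cA, S -> .cc]


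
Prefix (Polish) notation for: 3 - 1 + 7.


left-to-right (same/higher precedence on left): tree is (+ (- 3 1) 7)
Prefix: + - 3 1 7


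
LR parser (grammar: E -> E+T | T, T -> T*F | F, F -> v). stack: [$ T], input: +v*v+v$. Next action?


lookahead ∉ {*} so T won't extend; reduce E -> T
Action: reduce (E -> T)


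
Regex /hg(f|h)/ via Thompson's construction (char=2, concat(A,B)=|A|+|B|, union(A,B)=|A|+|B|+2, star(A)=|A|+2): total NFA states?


Syntax tree has 4 char leaf(s), 1 union(s), 0 star(s)
chars contribute 4×2 = 8; each union adds +2; each star adds +2
Total: 8 + 2 + 0 = 10 states


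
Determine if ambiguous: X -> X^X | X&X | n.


'n^n&n' has two parse trees (no precedence encoded between ^ and &)
Ambiguous


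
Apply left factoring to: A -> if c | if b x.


Common prefix: 'if'
Factored: A -> if A', A' -> c | b x


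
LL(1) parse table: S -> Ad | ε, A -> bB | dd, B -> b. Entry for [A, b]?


For [A, b]: 'b' ∈ FIRST(bB)
Entry: A -> bB


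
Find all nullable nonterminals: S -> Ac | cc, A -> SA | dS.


A nonterminal is nullable iff some alternative derives ε (directly, or every symbol in it is nullable)
Nullable: {}


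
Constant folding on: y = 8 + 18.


8 + 18 = 26 at compile time
Optimized: y = 26


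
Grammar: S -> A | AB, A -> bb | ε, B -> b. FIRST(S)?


Per alternative of S: FIRST(A) = {b, ε}; FIRST(AB) = {b}
FIRST(S) = {b, ε}


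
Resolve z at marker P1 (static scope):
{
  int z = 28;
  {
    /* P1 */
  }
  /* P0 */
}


P1's block does not declare z; resolves to the enclosing declaration at depth 0
z = 28


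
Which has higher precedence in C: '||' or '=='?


'==' is equality (level 6); '||' is logical OR (level 1)
Higher level binds tighter
'==' has higher precedence than '||'


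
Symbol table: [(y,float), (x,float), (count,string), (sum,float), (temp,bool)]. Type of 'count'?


Lookup 'count' → type string


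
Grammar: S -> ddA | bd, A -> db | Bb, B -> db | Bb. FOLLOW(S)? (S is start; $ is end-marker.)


$ ∈ FOLLOW(S). For each A -> αBβ: add FIRST(β)\{ε} to FOLLOW(B); if β nullable, add FOLLOW(A).
FOLLOW(S) = {$}


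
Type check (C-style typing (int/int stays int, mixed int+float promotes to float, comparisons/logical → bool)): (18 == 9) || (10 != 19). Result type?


Operand types: bool || bool
Rule: logical operators take bool operands and yield bool
Result type: bool


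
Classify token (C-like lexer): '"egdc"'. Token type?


Pattern: double-quoted sequence
Type: STRING_LITERAL


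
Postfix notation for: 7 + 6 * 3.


* has higher precedence, evaluate 6*3 first
Postfix: 7 6 3 * +


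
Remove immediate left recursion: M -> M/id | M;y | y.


Left-recursive alternatives: M/id, M;y; non-recursive: y
Introduce M': M -> yM', M' -> /idM' | ;yM' | ε


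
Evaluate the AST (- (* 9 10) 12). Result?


Evaluate inner: (* 9 10) = 90
Evaluate root: (- 90 12) = 78
Result: 78


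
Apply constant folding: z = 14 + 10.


14 + 10 = 24 at compile time
Optimized: z = 24


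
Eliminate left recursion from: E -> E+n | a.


Left-recursive alternatives: E+n; non-recursive: a
Introduce E': E -> aE', E' -> +nE' | ε


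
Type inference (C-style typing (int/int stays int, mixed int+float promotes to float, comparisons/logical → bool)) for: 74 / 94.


Operand types: int / int
Rule: mixed int/float promotes to float; int/int stays int
Result type: int


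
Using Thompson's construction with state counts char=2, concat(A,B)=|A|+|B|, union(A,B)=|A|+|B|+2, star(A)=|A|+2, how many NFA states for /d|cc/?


Syntax tree has 3 char leaf(s), 1 union(s), 0 star(s)
chars contribute 3×2 = 6; each union adds +2; each star adds +2
Total: 6 + 2 + 0 = 8 states


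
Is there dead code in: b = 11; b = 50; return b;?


first assignment to b is overwritten before any read
Dead: 'b = 11'


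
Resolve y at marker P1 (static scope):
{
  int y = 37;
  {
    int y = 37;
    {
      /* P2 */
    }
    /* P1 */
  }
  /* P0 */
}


y declared in the same block as P1
y = 37


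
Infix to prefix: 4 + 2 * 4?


'*' binds tighter: tree is (+ 4 (* 2 4))
Prefix: + 4 * 2 4


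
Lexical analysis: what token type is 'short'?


Pattern: reserved word
Type: KEYWORD


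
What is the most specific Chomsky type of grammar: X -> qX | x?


Right-linear: every RHS is a terminal or a terminal followed by one nonterminal
Classification: Type 3 (Regular)


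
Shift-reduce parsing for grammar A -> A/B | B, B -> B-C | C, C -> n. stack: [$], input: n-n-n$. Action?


no handle on stack; shift 'n'
Action: shift


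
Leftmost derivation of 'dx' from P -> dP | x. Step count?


Derivation: P => dP => dx
Steps: 2


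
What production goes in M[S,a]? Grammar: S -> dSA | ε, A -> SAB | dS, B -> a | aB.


For [S, a]: ε is nullable and 'a' ∈ FOLLOW(S)
Entry: S -> ε


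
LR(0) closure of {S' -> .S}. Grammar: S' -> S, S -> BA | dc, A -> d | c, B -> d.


Start: S' -> .S
For each item with dot before a nonterminal B, add B -> .γ for every B-production
Closure: [S' -> .S, S -> .BA, S -> .dc, B -> .d]


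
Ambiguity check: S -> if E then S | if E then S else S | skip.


dangling else: 'if E then if E then skip else skip' parses two ways
Ambiguous


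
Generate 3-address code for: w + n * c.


Break into single-operator statements:
t1 = n * c
t2 = w + t1


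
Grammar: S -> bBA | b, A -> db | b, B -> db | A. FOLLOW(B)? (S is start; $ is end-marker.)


$ ∈ FOLLOW(S). For each A -> αBβ: add FIRST(β)\{ε} to FOLLOW(B); if β nullable, add FOLLOW(A).
FOLLOW(B) = {b, d}


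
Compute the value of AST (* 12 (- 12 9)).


Evaluate inner: (- 12 9) = 3
Evaluate root: (* 12 3) = 36
Result: 36


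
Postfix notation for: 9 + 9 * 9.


* has higher precedence, evaluate 9*9 first
Postfix: 9 9 9 * +


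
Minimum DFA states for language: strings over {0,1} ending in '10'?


Track the longest suffix of input matching a prefix of '10': 3 classes (prefixes of length 0..2)
Minimal DFA: 3 states


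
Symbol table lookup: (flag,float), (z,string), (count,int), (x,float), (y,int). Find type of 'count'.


Lookup 'count' → type int


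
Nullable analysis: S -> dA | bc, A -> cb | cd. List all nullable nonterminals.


A nonterminal is nullable iff some alternative derives ε (directly, or every symbol in it is nullable)
Nullable: {}


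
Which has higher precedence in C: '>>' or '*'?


'*' is multiplicative (level 10); '>>' is shift (level 8)
Higher level binds tighter
'*' has higher precedence than '>>'


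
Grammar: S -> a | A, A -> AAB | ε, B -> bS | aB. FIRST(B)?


Per alternative of B: FIRST(bS) = {b}; FIRST(aB) = {a}
FIRST(B) = {a, b}


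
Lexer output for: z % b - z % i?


Scan left to right, longest-match per lexeme
Tokens: ID(z), OP(%), ID(b), OP(-), ID(z), OP(%), ID(i)


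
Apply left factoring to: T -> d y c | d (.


Common prefix: 'd'
Factored: T -> d T', T' -> y c | (


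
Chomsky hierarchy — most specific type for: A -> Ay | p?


Left-linear: every RHS is a terminal or one nonterminal followed by a terminal
Classification: Type 3 (Regular)


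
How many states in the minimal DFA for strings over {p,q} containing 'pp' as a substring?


KMP-style automaton: 2 progress states + 1 absorbing accept = 3
Minimal DFA: 3 states


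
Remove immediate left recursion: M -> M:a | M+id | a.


Left-recursive alternatives: M:a, M+id; non-recursive: a
Introduce M': M -> aM', M' -> :aM' | +idM' | ε


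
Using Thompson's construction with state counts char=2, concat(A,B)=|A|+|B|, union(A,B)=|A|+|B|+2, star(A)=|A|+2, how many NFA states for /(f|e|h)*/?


Syntax tree has 3 char leaf(s), 2 union(s), 1 star(s)
chars contribute 3×2 = 6; each union adds +2; each star adds +2
Total: 6 + 4 + 2 = 12 states


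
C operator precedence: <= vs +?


'+' is additive (level 9); '<=' is relational (level 7)
Higher level binds tighter
'+' has higher precedence than '<='


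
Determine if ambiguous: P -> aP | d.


right-linear, alternatives start with distinct terminals 'a' vs 'd': unique leftmost derivation
Unambiguous


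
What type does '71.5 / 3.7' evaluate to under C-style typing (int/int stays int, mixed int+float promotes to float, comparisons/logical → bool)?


Operand types: float / float
Rule: mixed int/float promotes to float; int/int stays int
Result type: float


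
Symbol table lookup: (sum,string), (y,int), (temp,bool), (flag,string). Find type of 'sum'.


Lookup 'sum' → type string


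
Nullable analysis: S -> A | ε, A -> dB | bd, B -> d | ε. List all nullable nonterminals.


A nonterminal is nullable iff some alternative derives ε (directly, or every symbol in it is nullable)
Nullable: {B, S}


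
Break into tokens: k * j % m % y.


Scan left to right, longest-match per lexeme
Tokens: ID(k), OP(*), ID(j), OP(%), ID(m), OP(%), ID(y)


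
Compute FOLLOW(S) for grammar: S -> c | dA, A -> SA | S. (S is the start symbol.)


$ ∈ FOLLOW(S). For each A -> αBβ: add FIRST(β)\{ε} to FOLLOW(B); if β nullable, add FOLLOW(A).
FOLLOW(S) = {$, c, d}


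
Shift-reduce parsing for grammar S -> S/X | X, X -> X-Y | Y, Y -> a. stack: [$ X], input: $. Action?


lookahead ∉ {-} so X won't extend; reduce S -> X
Action: reduce (S -> X)


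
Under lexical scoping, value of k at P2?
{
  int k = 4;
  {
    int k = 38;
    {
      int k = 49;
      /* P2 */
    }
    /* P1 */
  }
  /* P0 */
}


k declared in the same block as P2
k = 49


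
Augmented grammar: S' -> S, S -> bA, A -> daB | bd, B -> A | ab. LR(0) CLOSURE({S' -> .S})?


Start: S' -> .S
For each item with dot before a nonterminal B, add B -> .γ for every B-production
Closure: [S' -> .S, S -> .bA]


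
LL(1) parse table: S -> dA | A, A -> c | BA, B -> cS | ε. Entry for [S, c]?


For [S, c]: 'c' ∈ FIRST(A)
Entry: S -> A


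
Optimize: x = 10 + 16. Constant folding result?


10 + 16 = 26 at compile time
Optimized: x = 26


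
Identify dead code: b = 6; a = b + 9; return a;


b is read by a's definition; a is returned
No dead code


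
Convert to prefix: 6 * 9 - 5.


left-to-right (same/higher precedence on left): tree is (- (* 6 9) 5)
Prefix: - * 6 9 5


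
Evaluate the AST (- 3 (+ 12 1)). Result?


Evaluate inner: (+ 12 1) = 13
Evaluate root: (- 3 13) = -10
Result: -10


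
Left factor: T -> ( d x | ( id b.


Common prefix: '('
Factored: T -> ( T', T' -> d x | id b


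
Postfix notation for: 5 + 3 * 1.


* has higher precedence, evaluate 3*1 first
Postfix: 5 3 1 * +


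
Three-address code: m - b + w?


Break into single-operator statements:
t1 = m - b
t2 = t1 + w


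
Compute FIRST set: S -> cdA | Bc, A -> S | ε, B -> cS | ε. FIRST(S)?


Per alternative of S: FIRST(cdA) = {c}; FIRST(Bc) = {c}
FIRST(S) = {c}


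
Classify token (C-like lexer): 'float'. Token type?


Pattern: reserved word
Type: KEYWORD


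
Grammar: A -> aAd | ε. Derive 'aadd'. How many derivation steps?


Derivation: A => aAd => aaAdd => aadd
Steps: 3


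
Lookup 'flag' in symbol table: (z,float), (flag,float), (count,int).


Lookup 'flag' → type float


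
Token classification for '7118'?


Pattern: digits only
Type: INTEGER_LITERAL


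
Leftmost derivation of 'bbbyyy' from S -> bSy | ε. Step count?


Derivation: S => bSy => bbSyy => bbbSyyy => bbbyyy
Steps: 4


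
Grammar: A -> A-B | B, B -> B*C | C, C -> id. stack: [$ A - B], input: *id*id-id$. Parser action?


'*' can extend B; shift to build B -> B*C
Action: shift


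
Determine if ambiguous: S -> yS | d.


right-linear, alternatives start with distinct terminals 'y' vs 'd': unique leftmost derivation
Unambiguous


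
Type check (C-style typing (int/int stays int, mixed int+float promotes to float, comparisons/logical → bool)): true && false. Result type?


Operand types: bool && bool
Rule: logical operators take bool operands and yield bool
Result type: bool


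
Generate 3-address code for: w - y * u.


Break into single-operator statements:
t1 = y * u
t2 = w - t1


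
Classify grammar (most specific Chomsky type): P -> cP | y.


Right-linear: every RHS is a terminal or a terminal followed by one nonterminal
Classification: Type 3 (Regular)


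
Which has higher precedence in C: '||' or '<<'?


'<<' is shift (level 8); '||' is logical OR (level 1)
Higher level binds tighter
'<<' has higher precedence than '||'


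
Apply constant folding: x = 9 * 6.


9 * 6 = 54 at compile time
Optimized: x = 54


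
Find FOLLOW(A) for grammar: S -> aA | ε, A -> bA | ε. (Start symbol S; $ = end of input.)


$ ∈ FOLLOW(S). For each A -> αBβ: add FIRST(β)\{ε} to FOLLOW(B); if β nullable, add FOLLOW(A).
FOLLOW(A) = {$}


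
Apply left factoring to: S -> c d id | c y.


Common prefix: 'c'
Factored: S -> c S', S' -> d id | y


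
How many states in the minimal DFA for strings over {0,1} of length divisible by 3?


Track length mod 3: states 0..2, accept at 0
Minimal DFA: 3 states


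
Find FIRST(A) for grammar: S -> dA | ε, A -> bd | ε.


Per alternative of A: FIRST(bd) = {b}; FIRST(ε) = {ε}
FIRST(A) = {b, ε}


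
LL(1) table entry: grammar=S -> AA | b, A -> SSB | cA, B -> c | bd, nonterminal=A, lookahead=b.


For [A, b]: 'b' ∈ FIRST(SSB)
Entry: A -> SSB


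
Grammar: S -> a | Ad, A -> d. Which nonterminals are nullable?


A nonterminal is nullable iff some alternative derives ε (directly, or every symbol in it is nullable)
Nullable: {}


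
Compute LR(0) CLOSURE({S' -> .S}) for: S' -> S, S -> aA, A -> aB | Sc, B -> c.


Start: S' -> .S
For each item with dot before a nonterminal B, add B -> .γ for every B-production
Closure: [S' -> .S, S -> .aA]


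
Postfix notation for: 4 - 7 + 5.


Left to right (same or higher precedence on left)
Postfix: 4 7 - 5 +


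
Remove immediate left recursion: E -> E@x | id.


Left-recursive alternatives: E@x; non-recursive: id
Introduce E': E -> idE', E' -> @xE' | ε


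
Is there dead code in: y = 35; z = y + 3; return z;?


y is read by z's definition; z is returned
No dead code


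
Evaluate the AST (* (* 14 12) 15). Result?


Evaluate inner: (* 14 12) = 168
Evaluate root: (* 168 15) = 2520
Result: 2520


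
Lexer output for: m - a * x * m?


Scan left to right, longest-match per lexeme
Tokens: ID(m), OP(-), ID(a), OP(*), ID(x), OP(*), ID(m)


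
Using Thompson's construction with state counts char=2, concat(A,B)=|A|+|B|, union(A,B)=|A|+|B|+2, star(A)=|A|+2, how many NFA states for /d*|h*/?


Syntax tree has 2 char leaf(s), 1 union(s), 2 star(s)
chars contribute 2×2 = 4; each union adds +2; each star adds +2
Total: 4 + 2 + 4 = 10 states


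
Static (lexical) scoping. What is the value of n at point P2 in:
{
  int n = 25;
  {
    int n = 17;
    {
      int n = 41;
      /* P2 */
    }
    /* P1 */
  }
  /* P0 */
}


n declared in the same block as P2
n = 41


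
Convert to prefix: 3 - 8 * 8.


'*' binds tighter: tree is (- 3 (* 8 8))
Prefix: - 3 * 8 8


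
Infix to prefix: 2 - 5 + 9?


left-to-right (same/higher precedence on left): tree is (+ (- 2 5) 9)
Prefix: + - 2 5 9


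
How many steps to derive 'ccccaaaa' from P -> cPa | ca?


Derivation: P => cPa => ccPaa => cccPaaa => ccccaaaa
Steps: 4


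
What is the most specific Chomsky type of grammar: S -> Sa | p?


Left-linear: every RHS is a terminal or one nonterminal followed by a terminal
Classification: Type 3 (Regular)


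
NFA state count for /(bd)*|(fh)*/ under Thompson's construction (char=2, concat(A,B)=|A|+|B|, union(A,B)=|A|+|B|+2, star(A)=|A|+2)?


Syntax tree has 4 char leaf(s), 1 union(s), 2 star(s)
chars contribute 4×2 = 8; each union adds +2; each star adds +2
Total: 8 + 2 + 4 = 14 states


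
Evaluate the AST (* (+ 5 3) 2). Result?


Evaluate inner: (+ 5 3) = 8
Evaluate root: (* 8 2) = 16
Result: 16


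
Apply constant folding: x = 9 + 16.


9 + 16 = 25 at compile time
Optimized: x = 25


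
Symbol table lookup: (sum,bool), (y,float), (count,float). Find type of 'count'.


Lookup 'count' → type float


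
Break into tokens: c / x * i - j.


Scan left to right, longest-match per lexeme
Tokens: ID(c), OP(/), ID(x), OP(*), ID(i), OP(-), ID(j)


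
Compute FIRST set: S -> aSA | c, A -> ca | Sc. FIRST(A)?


Per alternative of A: FIRST(ca) = {c}; FIRST(Sc) = {a, c}
FIRST(A) = {a, c}


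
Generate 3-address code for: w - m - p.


Break into single-operator statements:
t1 = w - m
t2 = t1 - p


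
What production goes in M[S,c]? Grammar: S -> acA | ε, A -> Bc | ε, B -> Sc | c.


For [S, c]: ε is nullable and 'c' ∈ FOLLOW(S)
Entry: S -> ε


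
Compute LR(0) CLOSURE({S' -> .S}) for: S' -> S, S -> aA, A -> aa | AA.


Start: S' -> .S
For each item with dot before a nonterminal B, add B -> .γ for every B-production
Closure: [S' -> .S, S -> .aA]


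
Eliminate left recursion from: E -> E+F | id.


Left-recursive alternatives: E+F; non-recursive: id
Introduce E': E -> idE', E' -> +FE' | ε


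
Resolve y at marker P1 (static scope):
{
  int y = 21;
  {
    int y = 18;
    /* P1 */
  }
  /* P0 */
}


y declared in the same block as P1
y = 18
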